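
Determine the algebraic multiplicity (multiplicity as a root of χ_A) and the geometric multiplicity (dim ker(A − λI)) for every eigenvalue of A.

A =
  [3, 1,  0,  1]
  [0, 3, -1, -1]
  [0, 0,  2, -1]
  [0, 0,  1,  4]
λ = 3: alg = 4, geom = 2

Step 1 — factor the characteristic polynomial to read off the algebraic multiplicities:
  χ_A(x) = (x - 3)^4

Step 2 — compute geometric multiplicities via the rank-nullity identity g(λ) = n − rank(A − λI):
  rank(A − (3)·I) = 2, so dim ker(A − (3)·I) = n − 2 = 2

Summary:
  λ = 3: algebraic multiplicity = 4, geometric multiplicity = 2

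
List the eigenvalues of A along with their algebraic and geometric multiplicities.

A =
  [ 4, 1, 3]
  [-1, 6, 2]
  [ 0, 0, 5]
λ = 5: alg = 3, geom = 1

Step 1 — factor the characteristic polynomial to read off the algebraic multiplicities:
  χ_A(x) = (x - 5)^3

Step 2 — compute geometric multiplicities via the rank-nullity identity g(λ) = n − rank(A − λI):
  rank(A − (5)·I) = 2, so dim ker(A − (5)·I) = n − 2 = 1

Summary:
  λ = 5: algebraic multiplicity = 3, geometric multiplicity = 1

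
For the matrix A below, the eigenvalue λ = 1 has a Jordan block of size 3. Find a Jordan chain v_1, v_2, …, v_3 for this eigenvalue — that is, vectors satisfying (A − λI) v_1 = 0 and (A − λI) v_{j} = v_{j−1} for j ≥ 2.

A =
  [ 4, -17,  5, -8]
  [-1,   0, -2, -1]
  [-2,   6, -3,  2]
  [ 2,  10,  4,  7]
A Jordan chain for λ = 1 of length 3:
v_1 = (-3, 1, 2, -2)ᵀ
v_2 = (5, -2, -4, 4)ᵀ
v_3 = (0, 0, 1, 0)ᵀ

Let N = A − (1)·I. We want v_3 with N^3 v_3 = 0 but N^2 v_3 ≠ 0; then v_{j-1} := N · v_j for j = 3, …, 2.

Pick v_3 = (0, 0, 1, 0)ᵀ.
Then v_2 = N · v_3 = (5, -2, -4, 4)ᵀ.
Then v_1 = N · v_2 = (-3, 1, 2, -2)ᵀ.

Sanity check: (A − (1)·I) v_1 = (0, 0, 0, 0)ᵀ = 0. ✓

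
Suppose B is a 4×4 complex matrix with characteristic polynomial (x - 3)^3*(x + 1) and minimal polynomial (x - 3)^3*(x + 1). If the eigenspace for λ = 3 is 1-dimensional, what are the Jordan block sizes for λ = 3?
Block sizes for λ = 3: [3]

Step 1 — from the characteristic polynomial, algebraic multiplicity of λ = 3 is 3. From dim ker(B − (3)·I) = 1, there are exactly 1 Jordan blocks for λ = 3.
Step 2 — from the minimal polynomial, the factor (x − 3)^3 tells us the largest block for λ = 3 has size 3.
Step 3 — with total size 3, 1 blocks, and largest block 3, the block sizes (in nonincreasing order) are [3].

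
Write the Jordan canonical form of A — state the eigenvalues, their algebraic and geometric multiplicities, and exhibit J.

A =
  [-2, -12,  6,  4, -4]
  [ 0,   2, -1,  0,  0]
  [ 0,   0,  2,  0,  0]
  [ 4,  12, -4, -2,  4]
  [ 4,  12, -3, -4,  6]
J_1(-2) ⊕ J_2(2) ⊕ J_1(2) ⊕ J_1(2)

The characteristic polynomial is
  det(x·I − A) = x^5 - 6*x^4 + 8*x^3 + 16*x^2 - 48*x + 32 = (x - 2)^4*(x + 2)

Eigenvalues and multiplicities (the geometric multiplicity of λ is n − rank(A − λI), which equals the number of Jordan blocks for λ):
  λ = -2: algebraic multiplicity = 1, geometric multiplicity = 1
  λ = 2: algebraic multiplicity = 4, geometric multiplicity = 3

Determining the block sizes for each eigenvalue:
  λ = -2: one block (gm = 1), so the single block has size am = 1 → block sizes [1]
  λ = 2: 3 blocks summing to 4 forces exactly one block of size 2 and the rest size 1 → block sizes [2, 1, 1]

Assembling the blocks gives a Jordan form
J =
  [-2, 0, 0, 0, 0]
  [ 0, 2, 1, 0, 0]
  [ 0, 0, 2, 0, 0]
  [ 0, 0, 0, 2, 0]
  [ 0, 0, 0, 0, 2]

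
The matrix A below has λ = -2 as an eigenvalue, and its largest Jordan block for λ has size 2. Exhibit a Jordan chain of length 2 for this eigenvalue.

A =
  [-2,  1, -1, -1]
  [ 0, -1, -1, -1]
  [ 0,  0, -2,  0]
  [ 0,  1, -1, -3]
A Jordan chain for λ = -2 of length 2:
v_1 = (1, 1, 0, 1)ᵀ
v_2 = (0, 1, 0, 0)ᵀ

Let N = A − (-2)·I. We want v_2 with N^2 v_2 = 0 but N^1 v_2 ≠ 0; then v_{j-1} := N · v_j for j = 2, …, 2.

Pick v_2 = (0, 1, 0, 0)ᵀ.
Then v_1 = N · v_2 = (1, 1, 0, 1)ᵀ.

Sanity check: (A − (-2)·I) v_1 = (0, 0, 0, 0)ᵀ = 0. ✓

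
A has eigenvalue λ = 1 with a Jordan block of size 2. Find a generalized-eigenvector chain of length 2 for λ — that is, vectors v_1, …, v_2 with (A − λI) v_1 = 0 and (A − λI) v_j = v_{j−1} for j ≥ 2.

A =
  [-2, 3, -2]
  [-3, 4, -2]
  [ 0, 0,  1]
A Jordan chain for λ = 1 of length 2:
v_1 = (-3, -3, 0)ᵀ
v_2 = (1, 0, 0)ᵀ

Let N = A − (1)·I. We want v_2 with N^2 v_2 = 0 but N^1 v_2 ≠ 0; then v_{j-1} := N · v_j for j = 2, …, 2.

Pick v_2 = (1, 0, 0)ᵀ.
Then v_1 = N · v_2 = (-3, -3, 0)ᵀ.

Sanity check: (A − (1)·I) v_1 = (0, 0, 0)ᵀ = 0. ✓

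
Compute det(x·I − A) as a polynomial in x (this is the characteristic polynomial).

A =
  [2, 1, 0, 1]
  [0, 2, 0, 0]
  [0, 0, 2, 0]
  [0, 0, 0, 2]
x^4 - 8*x^3 + 24*x^2 - 32*x + 16

Expanding det(x·I − A) (e.g. by cofactor expansion or by noting that A is similar to its Jordan form J, which has the same characteristic polynomial as A) gives
  χ_A(x) = x^4 - 8*x^3 + 24*x^2 - 32*x + 16
which factors as (x - 2)^4. The eigenvalues (with algebraic multiplicities) are λ = 2 with multiplicity 4.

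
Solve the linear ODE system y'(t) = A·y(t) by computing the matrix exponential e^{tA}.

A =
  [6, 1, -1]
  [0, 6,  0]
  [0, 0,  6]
e^{tA} =
  [exp(6*t), t*exp(6*t), -t*exp(6*t)]
  [0, exp(6*t), 0]
  [0, 0, exp(6*t)]

Strategy: write A = P · J · P⁻¹ where J is a Jordan canonical form, so e^{tA} = P · e^{tJ} · P⁻¹, and e^{tJ} can be computed block-by-block.

A has Jordan form
J =
  [6, 1, 0]
  [0, 6, 0]
  [0, 0, 6]
(up to reordering of blocks).

Per-block formulas:
  For a 2×2 Jordan block J_2(6): exp(t · J_2(6)) = e^(6t)·(I + t·N), where N is the 2×2 nilpotent shift.
  For a 1×1 block at λ = 6: exp(t · [6]) = [e^(6t)].

After assembling e^{tJ} and conjugating by P, we get:

e^{tA} =
  [exp(6*t), t*exp(6*t), -t*exp(6*t)]
  [0, exp(6*t), 0]
  [0, 0, exp(6*t)]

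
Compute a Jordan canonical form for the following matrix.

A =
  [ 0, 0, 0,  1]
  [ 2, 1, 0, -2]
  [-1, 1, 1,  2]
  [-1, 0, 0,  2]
J_3(1) ⊕ J_1(1)

The characteristic polynomial is
  det(x·I − A) = x^4 - 4*x^3 + 6*x^2 - 4*x + 1 = (x - 1)^4

Eigenvalues and multiplicities (the geometric multiplicity of λ is n − rank(A − λI), which equals the number of Jordan blocks for λ):
  λ = 1: algebraic multiplicity = 4, geometric multiplicity = 2

Determining the block sizes for each eigenvalue:
  λ = 1: with am = 4 and gm = 2, the partition is not yet determined (e.g. several partitions of 4 into 2 parts exist). Let N = A − (1)·I. Computing rank(N^1) = 2, rank(N^2) = 1, rank(N^3) = 0; the number of blocks of size ≥ j is rank(N^{j−1}) − rank(N^j), giving [2, 1, 1]. So we have 1 block(s) of size 3, 1 block(s) of size 1 → block sizes [3, 1]

Assembling the blocks gives a Jordan form
J =
  [1, 1, 0, 0]
  [0, 1, 1, 0]
  [0, 0, 1, 0]
  [0, 0, 0, 1]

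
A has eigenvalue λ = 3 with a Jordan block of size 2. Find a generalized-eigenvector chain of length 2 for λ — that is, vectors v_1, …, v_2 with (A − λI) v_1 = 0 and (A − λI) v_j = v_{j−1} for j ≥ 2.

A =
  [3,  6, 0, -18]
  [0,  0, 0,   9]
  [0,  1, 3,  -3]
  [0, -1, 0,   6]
A Jordan chain for λ = 3 of length 2:
v_1 = (6, -3, 1, -1)ᵀ
v_2 = (0, 1, 0, 0)ᵀ

Let N = A − (3)·I. We want v_2 with N^2 v_2 = 0 but N^1 v_2 ≠ 0; then v_{j-1} := N · v_j for j = 2, …, 2.

Pick v_2 = (0, 1, 0, 0)ᵀ.
Then v_1 = N · v_2 = (6, -3, 1, -1)ᵀ.

Sanity check: (A − (3)·I) v_1 = (0, 0, 0, 0)ᵀ = 0. ✓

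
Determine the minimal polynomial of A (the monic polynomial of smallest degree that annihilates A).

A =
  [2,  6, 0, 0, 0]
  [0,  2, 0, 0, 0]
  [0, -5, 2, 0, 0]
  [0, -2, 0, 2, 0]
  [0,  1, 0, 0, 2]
x^2 - 4*x + 4

The characteristic polynomial is χ_A(x) = (x - 2)^5, so the eigenvalues are known. The minimal polynomial is
  m_A(x) = Π_λ (x − λ)^{k_λ}
where k_λ is the size of the *largest* Jordan block for λ (equivalently, the smallest k with (A − λI)^k v = 0 for every generalised eigenvector v of λ).

  λ = 2: largest Jordan block has size 2, contributing (x − 2)^2

So m_A(x) = (x - 2)^2 = x^2 - 4*x + 4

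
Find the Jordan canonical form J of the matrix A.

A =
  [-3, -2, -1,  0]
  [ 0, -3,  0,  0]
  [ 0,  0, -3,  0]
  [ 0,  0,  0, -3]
J_2(-3) ⊕ J_1(-3) ⊕ J_1(-3)

The characteristic polynomial is
  det(x·I − A) = x^4 + 12*x^3 + 54*x^2 + 108*x + 81 = (x + 3)^4

Eigenvalues and multiplicities (the geometric multiplicity of λ is n − rank(A − λI), which equals the number of Jordan blocks for λ):
  λ = -3: algebraic multiplicity = 4, geometric multiplicity = 3

Determining the block sizes for each eigenvalue:
  λ = -3: 3 blocks summing to 4 forces exactly one block of size 2 and the rest size 1 → block sizes [2, 1, 1]

Assembling the blocks gives a Jordan form
J =
  [-3,  1,  0,  0]
  [ 0, -3,  0,  0]
  [ 0,  0, -3,  0]
  [ 0,  0,  0, -3]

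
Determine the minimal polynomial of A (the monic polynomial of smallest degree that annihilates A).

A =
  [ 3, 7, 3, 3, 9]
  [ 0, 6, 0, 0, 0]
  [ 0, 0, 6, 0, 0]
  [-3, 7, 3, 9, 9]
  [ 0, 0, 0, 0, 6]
x^2 - 12*x + 36

The characteristic polynomial is χ_A(x) = (x - 6)^5, so the eigenvalues are known. The minimal polynomial is
  m_A(x) = Π_λ (x − λ)^{k_λ}
where k_λ is the size of the *largest* Jordan block for λ (equivalently, the smallest k with (A − λI)^k v = 0 for every generalised eigenvector v of λ).

  λ = 6: largest Jordan block has size 2, contributing (x − 6)^2

So m_A(x) = (x - 6)^2 = x^2 - 12*x + 36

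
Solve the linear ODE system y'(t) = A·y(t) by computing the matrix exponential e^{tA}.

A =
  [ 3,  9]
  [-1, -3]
e^{tA} =
  [3*t + 1, 9*t]
  [-t, 1 - 3*t]

Strategy: write A = P · J · P⁻¹ where J is a Jordan canonical form, so e^{tA} = P · e^{tJ} · P⁻¹, and e^{tJ} can be computed block-by-block.

A has Jordan form
J =
  [0, 1]
  [0, 0]
(up to reordering of blocks).

Per-block formulas:
  For a 2×2 Jordan block J_2(0): exp(t · J_2(0)) = e^(0t)·(I + t·N), where N is the 2×2 nilpotent shift.

After assembling e^{tJ} and conjugating by P, we get:

e^{tA} =
  [3*t + 1, 9*t]
  [-t, 1 - 3*t]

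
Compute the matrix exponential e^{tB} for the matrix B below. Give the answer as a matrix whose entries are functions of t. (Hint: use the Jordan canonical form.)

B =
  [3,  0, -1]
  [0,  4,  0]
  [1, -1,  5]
e^{tB} =
  [-t*exp(4*t) + exp(4*t), t^2*exp(4*t)/2, -t*exp(4*t)]
  [0, exp(4*t), 0]
  [t*exp(4*t), -t^2*exp(4*t)/2 - t*exp(4*t), t*exp(4*t) + exp(4*t)]

Strategy: write B = P · J · P⁻¹ where J is a Jordan canonical form, so e^{tB} = P · e^{tJ} · P⁻¹, and e^{tJ} can be computed block-by-block.

B has Jordan form
J =
  [4, 1, 0]
  [0, 4, 1]
  [0, 0, 4]
(up to reordering of blocks).

Per-block formulas:
  For a 3×3 Jordan block J_3(4): exp(t · J_3(4)) = e^(4t)·(I + t·N + (t^2/2)·N^2), where N is the 3×3 nilpotent shift.

After assembling e^{tJ} and conjugating by P, we get:

e^{tB} =
  [-t*exp(4*t) + exp(4*t), t^2*exp(4*t)/2, -t*exp(4*t)]
  [0, exp(4*t), 0]
  [t*exp(4*t), -t^2*exp(4*t)/2 - t*exp(4*t), t*exp(4*t) + exp(4*t)]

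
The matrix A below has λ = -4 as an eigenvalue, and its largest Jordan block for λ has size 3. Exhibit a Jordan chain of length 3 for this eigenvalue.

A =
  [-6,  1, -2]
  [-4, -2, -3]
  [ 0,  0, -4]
A Jordan chain for λ = -4 of length 3:
v_1 = (1, 2, 0)ᵀ
v_2 = (-2, -3, 0)ᵀ
v_3 = (0, 0, 1)ᵀ

Let N = A − (-4)·I. We want v_3 with N^3 v_3 = 0 but N^2 v_3 ≠ 0; then v_{j-1} := N · v_j for j = 3, …, 2.

Pick v_3 = (0, 0, 1)ᵀ.
Then v_2 = N · v_3 = (-2, -3, 0)ᵀ.
Then v_1 = N · v_2 = (1, 2, 0)ᵀ.

Sanity check: (A − (-4)·I) v_1 = (0, 0, 0)ᵀ = 0. ✓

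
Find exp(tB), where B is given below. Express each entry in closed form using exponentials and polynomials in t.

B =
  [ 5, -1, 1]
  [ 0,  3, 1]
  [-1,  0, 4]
e^{tB} =
  [t*exp(4*t) + exp(4*t), -t*exp(4*t), t*exp(4*t)]
  [-t^2*exp(4*t)/2, t^2*exp(4*t)/2 - t*exp(4*t) + exp(4*t), -t^2*exp(4*t)/2 + t*exp(4*t)]
  [-t^2*exp(4*t)/2 - t*exp(4*t), t^2*exp(4*t)/2, -t^2*exp(4*t)/2 + exp(4*t)]

Strategy: write B = P · J · P⁻¹ where J is a Jordan canonical form, so e^{tB} = P · e^{tJ} · P⁻¹, and e^{tJ} can be computed block-by-block.

B has Jordan form
J =
  [4, 1, 0]
  [0, 4, 1]
  [0, 0, 4]
(up to reordering of blocks).

Per-block formulas:
  For a 3×3 Jordan block J_3(4): exp(t · J_3(4)) = e^(4t)·(I + t·N + (t^2/2)·N^2), where N is the 3×3 nilpotent shift.

After assembling e^{tJ} and conjugating by P, we get:

e^{tB} =
  [t*exp(4*t) + exp(4*t), -t*exp(4*t), t*exp(4*t)]
  [-t^2*exp(4*t)/2, t^2*exp(4*t)/2 - t*exp(4*t) + exp(4*t), -t^2*exp(4*t)/2 + t*exp(4*t)]
  [-t^2*exp(4*t)/2 - t*exp(4*t), t^2*exp(4*t)/2, -t^2*exp(4*t)/2 + exp(4*t)]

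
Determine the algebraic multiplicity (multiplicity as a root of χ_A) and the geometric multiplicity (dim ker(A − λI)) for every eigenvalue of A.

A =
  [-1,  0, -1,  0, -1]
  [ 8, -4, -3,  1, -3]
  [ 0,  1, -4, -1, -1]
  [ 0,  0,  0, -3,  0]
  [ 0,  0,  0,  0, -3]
λ = -3: alg = 5, geom = 3

Step 1 — factor the characteristic polynomial to read off the algebraic multiplicities:
  χ_A(x) = (x + 3)^5

Step 2 — compute geometric multiplicities via the rank-nullity identity g(λ) = n − rank(A − λI):
  rank(A − (-3)·I) = 2, so dim ker(A − (-3)·I) = n − 2 = 3

Summary:
  λ = -3: algebraic multiplicity = 5, geometric multiplicity = 3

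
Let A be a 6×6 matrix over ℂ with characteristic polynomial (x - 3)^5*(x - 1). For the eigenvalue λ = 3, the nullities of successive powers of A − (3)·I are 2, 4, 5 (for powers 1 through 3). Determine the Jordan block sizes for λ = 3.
Block sizes for λ = 3: [3, 2]

From the dimensions of kernels of powers, the number of Jordan blocks of size at least j is d_j − d_{j−1} where d_j = dim ker(N^j) (with d_0 = 0). Computing the differences gives [2, 2, 1].
The number of blocks of size exactly k is (#blocks of size ≥ k) − (#blocks of size ≥ k + 1), so the partition is: 1 block(s) of size 2, 1 block(s) of size 3.
In nonincreasing order the block sizes are [3, 2].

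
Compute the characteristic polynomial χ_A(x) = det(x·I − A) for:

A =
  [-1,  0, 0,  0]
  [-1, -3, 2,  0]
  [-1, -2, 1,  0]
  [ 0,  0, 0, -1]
x^4 + 4*x^3 + 6*x^2 + 4*x + 1

Expanding det(x·I − A) (e.g. by cofactor expansion or by noting that A is similar to its Jordan form J, which has the same characteristic polynomial as A) gives
  χ_A(x) = x^4 + 4*x^3 + 6*x^2 + 4*x + 1
which factors as (x + 1)^4. The eigenvalues (with algebraic multiplicities) are λ = -1 with multiplicity 4.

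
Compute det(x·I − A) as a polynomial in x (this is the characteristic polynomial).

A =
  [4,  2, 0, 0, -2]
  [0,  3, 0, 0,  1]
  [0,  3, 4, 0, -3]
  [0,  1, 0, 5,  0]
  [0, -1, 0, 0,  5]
x^5 - 21*x^4 + 176*x^3 - 736*x^2 + 1536*x - 1280

Expanding det(x·I − A) (e.g. by cofactor expansion or by noting that A is similar to its Jordan form J, which has the same characteristic polynomial as A) gives
  χ_A(x) = x^5 - 21*x^4 + 176*x^3 - 736*x^2 + 1536*x - 1280
which factors as (x - 5)*(x - 4)^4. The eigenvalues (with algebraic multiplicities) are λ = 4 with multiplicity 4, λ = 5 with multiplicity 1.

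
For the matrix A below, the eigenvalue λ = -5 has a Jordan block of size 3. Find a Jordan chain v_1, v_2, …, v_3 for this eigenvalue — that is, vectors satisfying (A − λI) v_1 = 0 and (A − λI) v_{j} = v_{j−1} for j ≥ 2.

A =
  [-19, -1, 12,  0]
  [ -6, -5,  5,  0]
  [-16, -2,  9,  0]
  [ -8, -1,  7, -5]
A Jordan chain for λ = -5 of length 3:
v_1 = (10, 4, 12, 6)ᵀ
v_2 = (-14, -6, -16, -8)ᵀ
v_3 = (1, 0, 0, 0)ᵀ

Let N = A − (-5)·I. We want v_3 with N^3 v_3 = 0 but N^2 v_3 ≠ 0; then v_{j-1} := N · v_j for j = 3, …, 2.

Pick v_3 = (1, 0, 0, 0)ᵀ.
Then v_2 = N · v_3 = (-14, -6, -16, -8)ᵀ.
Then v_1 = N · v_2 = (10, 4, 12, 6)ᵀ.

Sanity check: (A − (-5)·I) v_1 = (0, 0, 0, 0)ᵀ = 0. ✓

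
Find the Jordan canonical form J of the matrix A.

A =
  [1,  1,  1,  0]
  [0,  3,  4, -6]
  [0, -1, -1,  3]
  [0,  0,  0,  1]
J_3(1) ⊕ J_1(1)

The characteristic polynomial is
  det(x·I − A) = x^4 - 4*x^3 + 6*x^2 - 4*x + 1 = (x - 1)^4

Eigenvalues and multiplicities (the geometric multiplicity of λ is n − rank(A − λI), which equals the number of Jordan blocks for λ):
  λ = 1: algebraic multiplicity = 4, geometric multiplicity = 2

Determining the block sizes for each eigenvalue:
  λ = 1: with am = 4 and gm = 2, the partition is not yet determined (e.g. several partitions of 4 into 2 parts exist). Let N = A − (1)·I. Computing rank(N^1) = 2, rank(N^2) = 1, rank(N^3) = 0; the number of blocks of size ≥ j is rank(N^{j−1}) − rank(N^j), giving [2, 1, 1]. So we have 1 block(s) of size 3, 1 block(s) of size 1 → block sizes [3, 1]

Assembling the blocks gives a Jordan form
J =
  [1, 1, 0, 0]
  [0, 1, 1, 0]
  [0, 0, 1, 0]
  [0, 0, 0, 1]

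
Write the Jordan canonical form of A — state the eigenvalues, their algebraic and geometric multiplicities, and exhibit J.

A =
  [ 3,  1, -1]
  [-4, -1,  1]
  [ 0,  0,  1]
J_3(1)

The characteristic polynomial is
  det(x·I − A) = x^3 - 3*x^2 + 3*x - 1 = (x - 1)^3

Eigenvalues and multiplicities (the geometric multiplicity of λ is n − rank(A − λI), which equals the number of Jordan blocks for λ):
  λ = 1: algebraic multiplicity = 3, geometric multiplicity = 1

Determining the block sizes for each eigenvalue:
  λ = 1: one block (gm = 1), so the single block has size am = 3 → block sizes [3]

Assembling the blocks gives a Jordan form
J =
  [1, 1, 0]
  [0, 1, 1]
  [0, 0, 1]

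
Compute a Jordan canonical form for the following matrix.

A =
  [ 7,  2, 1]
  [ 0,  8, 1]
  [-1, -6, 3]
J_3(6)

The characteristic polynomial is
  det(x·I − A) = x^3 - 18*x^2 + 108*x - 216 = (x - 6)^3

Eigenvalues and multiplicities (the geometric multiplicity of λ is n − rank(A − λI), which equals the number of Jordan blocks for λ):
  λ = 6: algebraic multiplicity = 3, geometric multiplicity = 1

Determining the block sizes for each eigenvalue:
  λ = 6: one block (gm = 1), so the single block has size am = 3 → block sizes [3]

Assembling the blocks gives a Jordan form
J =
  [6, 1, 0]
  [0, 6, 1]
  [0, 0, 6]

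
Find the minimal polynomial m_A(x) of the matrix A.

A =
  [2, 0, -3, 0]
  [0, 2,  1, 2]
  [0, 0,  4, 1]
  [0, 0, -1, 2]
x^3 - 8*x^2 + 21*x - 18

The characteristic polynomial is χ_A(x) = (x - 3)^2*(x - 2)^2, so the eigenvalues are known. The minimal polynomial is
  m_A(x) = Π_λ (x − λ)^{k_λ}
where k_λ is the size of the *largest* Jordan block for λ (equivalently, the smallest k with (A − λI)^k v = 0 for every generalised eigenvector v of λ).

  λ = 2: largest Jordan block has size 1, contributing (x − 2)
  λ = 3: largest Jordan block has size 2, contributing (x − 3)^2

So m_A(x) = (x - 3)^2*(x - 2) = x^3 - 8*x^2 + 21*x - 18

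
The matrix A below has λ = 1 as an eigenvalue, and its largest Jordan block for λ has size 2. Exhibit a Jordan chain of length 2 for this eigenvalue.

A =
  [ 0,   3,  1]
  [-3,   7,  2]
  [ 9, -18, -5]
A Jordan chain for λ = 1 of length 2:
v_1 = (0, -3, 9)ᵀ
v_2 = (3, 1, 0)ᵀ

Let N = A − (1)·I. We want v_2 with N^2 v_2 = 0 but N^1 v_2 ≠ 0; then v_{j-1} := N · v_j for j = 2, …, 2.

Pick v_2 = (3, 1, 0)ᵀ.
Then v_1 = N · v_2 = (0, -3, 9)ᵀ.

Sanity check: (A − (1)·I) v_1 = (0, 0, 0)ᵀ = 0. ✓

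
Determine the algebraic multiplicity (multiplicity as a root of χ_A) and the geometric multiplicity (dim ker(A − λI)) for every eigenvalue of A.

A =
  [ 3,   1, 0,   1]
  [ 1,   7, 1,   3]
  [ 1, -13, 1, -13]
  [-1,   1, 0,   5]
λ = 4: alg = 4, geom = 2

Step 1 — factor the characteristic polynomial to read off the algebraic multiplicities:
  χ_A(x) = (x - 4)^4

Step 2 — compute geometric multiplicities via the rank-nullity identity g(λ) = n − rank(A − λI):
  rank(A − (4)·I) = 2, so dim ker(A − (4)·I) = n − 2 = 2

Summary:
  λ = 4: algebraic multiplicity = 4, geometric multiplicity = 2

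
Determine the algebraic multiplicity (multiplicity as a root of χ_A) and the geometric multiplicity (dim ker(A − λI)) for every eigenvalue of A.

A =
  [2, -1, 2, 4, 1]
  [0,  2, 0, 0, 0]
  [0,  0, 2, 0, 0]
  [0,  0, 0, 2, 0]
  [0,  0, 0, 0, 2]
λ = 2: alg = 5, geom = 4

Step 1 — factor the characteristic polynomial to read off the algebraic multiplicities:
  χ_A(x) = (x - 2)^5

Step 2 — compute geometric multiplicities via the rank-nullity identity g(λ) = n − rank(A − λI):
  rank(A − (2)·I) = 1, so dim ker(A − (2)·I) = n − 1 = 4

Summary:
  λ = 2: algebraic multiplicity = 5, geometric multiplicity = 4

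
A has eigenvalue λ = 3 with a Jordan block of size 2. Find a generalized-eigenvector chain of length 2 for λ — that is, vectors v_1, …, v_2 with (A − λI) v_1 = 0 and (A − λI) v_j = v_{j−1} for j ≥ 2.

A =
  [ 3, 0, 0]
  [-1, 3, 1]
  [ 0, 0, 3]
A Jordan chain for λ = 3 of length 2:
v_1 = (0, -1, 0)ᵀ
v_2 = (1, 0, 0)ᵀ

Let N = A − (3)·I. We want v_2 with N^2 v_2 = 0 but N^1 v_2 ≠ 0; then v_{j-1} := N · v_j for j = 2, …, 2.

Pick v_2 = (1, 0, 0)ᵀ.
Then v_1 = N · v_2 = (0, -1, 0)ᵀ.

Sanity check: (A − (3)·I) v_1 = (0, 0, 0)ᵀ = 0. ✓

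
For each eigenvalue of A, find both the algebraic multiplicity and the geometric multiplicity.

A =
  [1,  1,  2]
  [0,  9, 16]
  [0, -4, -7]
λ = 1: alg = 3, geom = 2

Step 1 — factor the characteristic polynomial to read off the algebraic multiplicities:
  χ_A(x) = (x - 1)^3

Step 2 — compute geometric multiplicities via the rank-nullity identity g(λ) = n − rank(A − λI):
  rank(A − (1)·I) = 1, so dim ker(A − (1)·I) = n − 1 = 2

Summary:
  λ = 1: algebraic multiplicity = 3, geometric multiplicity = 2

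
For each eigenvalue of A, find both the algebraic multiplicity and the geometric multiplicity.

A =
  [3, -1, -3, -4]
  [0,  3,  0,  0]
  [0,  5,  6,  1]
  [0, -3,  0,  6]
λ = 3: alg = 2, geom = 1; λ = 6: alg = 2, geom = 1

Step 1 — factor the characteristic polynomial to read off the algebraic multiplicities:
  χ_A(x) = (x - 6)^2*(x - 3)^2

Step 2 — compute geometric multiplicities via the rank-nullity identity g(λ) = n − rank(A − λI):
  rank(A − (3)·I) = 3, so dim ker(A − (3)·I) = n − 3 = 1
  rank(A − (6)·I) = 3, so dim ker(A − (6)·I) = n − 3 = 1

Summary:
  λ = 3: algebraic multiplicity = 2, geometric multiplicity = 1
  λ = 6: algebraic multiplicity = 2, geometric multiplicity = 1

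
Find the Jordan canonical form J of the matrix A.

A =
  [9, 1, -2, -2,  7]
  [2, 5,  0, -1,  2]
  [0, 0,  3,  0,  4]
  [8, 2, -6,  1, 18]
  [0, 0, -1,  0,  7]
J_3(5) ⊕ J_2(5)

The characteristic polynomial is
  det(x·I − A) = x^5 - 25*x^4 + 250*x^3 - 1250*x^2 + 3125*x - 3125 = (x - 5)^5

Eigenvalues and multiplicities (the geometric multiplicity of λ is n − rank(A − λI), which equals the number of Jordan blocks for λ):
  λ = 5: algebraic multiplicity = 5, geometric multiplicity = 2

Determining the block sizes for each eigenvalue:
  λ = 5: with am = 5 and gm = 2, the partition is not yet determined (e.g. several partitions of 5 into 2 parts exist). Let N = A − (5)·I. Computing rank(N^1) = 3, rank(N^2) = 1, rank(N^3) = 0; the number of blocks of size ≥ j is rank(N^{j−1}) − rank(N^j), giving [2, 2, 1]. So we have 1 block(s) of size 3, 1 block(s) of size 2 → block sizes [3, 2]

Assembling the blocks gives a Jordan form
J =
  [5, 1, 0, 0, 0]
  [0, 5, 1, 0, 0]
  [0, 0, 5, 0, 0]
  [0, 0, 0, 5, 1]
  [0, 0, 0, 0, 5]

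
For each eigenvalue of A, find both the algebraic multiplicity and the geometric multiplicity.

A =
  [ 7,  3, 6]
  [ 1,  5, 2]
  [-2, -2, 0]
λ = 4: alg = 3, geom = 2

Step 1 — factor the characteristic polynomial to read off the algebraic multiplicities:
  χ_A(x) = (x - 4)^3

Step 2 — compute geometric multiplicities via the rank-nullity identity g(λ) = n − rank(A − λI):
  rank(A − (4)·I) = 1, so dim ker(A − (4)·I) = n − 1 = 2

Summary:
  λ = 4: algebraic multiplicity = 3, geometric multiplicity = 2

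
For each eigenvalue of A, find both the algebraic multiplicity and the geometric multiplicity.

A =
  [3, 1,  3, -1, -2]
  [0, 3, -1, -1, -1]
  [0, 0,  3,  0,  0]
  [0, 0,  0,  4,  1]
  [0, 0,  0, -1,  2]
λ = 3: alg = 5, geom = 2

Step 1 — factor the characteristic polynomial to read off the algebraic multiplicities:
  χ_A(x) = (x - 3)^5

Step 2 — compute geometric multiplicities via the rank-nullity identity g(λ) = n − rank(A − λI):
  rank(A − (3)·I) = 3, so dim ker(A − (3)·I) = n − 3 = 2

Summary:
  λ = 3: algebraic multiplicity = 5, geometric multiplicity = 2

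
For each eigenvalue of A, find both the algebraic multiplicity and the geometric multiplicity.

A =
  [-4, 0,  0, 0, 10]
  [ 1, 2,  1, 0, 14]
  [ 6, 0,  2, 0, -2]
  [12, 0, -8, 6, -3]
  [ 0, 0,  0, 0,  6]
λ = -4: alg = 1, geom = 1; λ = 2: alg = 2, geom = 1; λ = 6: alg = 2, geom = 1

Step 1 — factor the characteristic polynomial to read off the algebraic multiplicities:
  χ_A(x) = (x - 6)^2*(x - 2)^2*(x + 4)

Step 2 — compute geometric multiplicities via the rank-nullity identity g(λ) = n − rank(A − λI):
  rank(A − (-4)·I) = 4, so dim ker(A − (-4)·I) = n − 4 = 1
  rank(A − (2)·I) = 4, so dim ker(A − (2)·I) = n − 4 = 1
  rank(A − (6)·I) = 4, so dim ker(A − (6)·I) = n − 4 = 1

Summary:
  λ = -4: algebraic multiplicity = 1, geometric multiplicity = 1
  λ = 2: algebraic multiplicity = 2, geometric multiplicity = 1
  λ = 6: algebraic multiplicity = 2, geometric multiplicity = 1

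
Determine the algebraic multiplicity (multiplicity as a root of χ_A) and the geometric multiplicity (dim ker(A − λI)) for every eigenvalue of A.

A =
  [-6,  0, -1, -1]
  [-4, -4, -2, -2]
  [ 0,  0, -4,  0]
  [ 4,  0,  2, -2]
λ = -4: alg = 4, geom = 3

Step 1 — factor the characteristic polynomial to read off the algebraic multiplicities:
  χ_A(x) = (x + 4)^4

Step 2 — compute geometric multiplicities via the rank-nullity identity g(λ) = n − rank(A − λI):
  rank(A − (-4)·I) = 1, so dim ker(A − (-4)·I) = n − 1 = 3

Summary:
  λ = -4: algebraic multiplicity = 4, geometric multiplicity = 3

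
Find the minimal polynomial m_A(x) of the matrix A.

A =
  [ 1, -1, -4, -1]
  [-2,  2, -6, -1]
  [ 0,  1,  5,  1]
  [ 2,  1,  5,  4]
x^4 - 12*x^3 + 51*x^2 - 88*x + 48

The characteristic polynomial is χ_A(x) = (x - 4)^2*(x - 3)*(x - 1), so the eigenvalues are known. The minimal polynomial is
  m_A(x) = Π_λ (x − λ)^{k_λ}
where k_λ is the size of the *largest* Jordan block for λ (equivalently, the smallest k with (A − λI)^k v = 0 for every generalised eigenvector v of λ).

  λ = 1: largest Jordan block has size 1, contributing (x − 1)
  λ = 3: largest Jordan block has size 1, contributing (x − 3)
  λ = 4: largest Jordan block has size 2, contributing (x − 4)^2

So m_A(x) = (x - 4)^2*(x - 3)*(x - 1) = x^4 - 12*x^3 + 51*x^2 - 88*x + 48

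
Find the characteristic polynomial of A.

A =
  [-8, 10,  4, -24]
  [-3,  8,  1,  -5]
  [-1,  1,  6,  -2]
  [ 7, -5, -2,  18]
x^4 - 24*x^3 + 216*x^2 - 864*x + 1296

Expanding det(x·I − A) (e.g. by cofactor expansion or by noting that A is similar to its Jordan form J, which has the same characteristic polynomial as A) gives
  χ_A(x) = x^4 - 24*x^3 + 216*x^2 - 864*x + 1296
which factors as (x - 6)^4. The eigenvalues (with algebraic multiplicities) are λ = 6 with multiplicity 4.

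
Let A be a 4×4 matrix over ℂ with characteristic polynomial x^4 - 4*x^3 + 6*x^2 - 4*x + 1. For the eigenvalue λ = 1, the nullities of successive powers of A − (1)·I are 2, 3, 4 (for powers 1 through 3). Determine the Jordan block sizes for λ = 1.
Block sizes for λ = 1: [3, 1]

From the dimensions of kernels of powers, the number of Jordan blocks of size at least j is d_j − d_{j−1} where d_j = dim ker(N^j) (with d_0 = 0). Computing the differences gives [2, 1, 1].
The number of blocks of size exactly k is (#blocks of size ≥ k) − (#blocks of size ≥ k + 1), so the partition is: 1 block(s) of size 1, 1 block(s) of size 3.
In nonincreasing order the block sizes are [3, 1].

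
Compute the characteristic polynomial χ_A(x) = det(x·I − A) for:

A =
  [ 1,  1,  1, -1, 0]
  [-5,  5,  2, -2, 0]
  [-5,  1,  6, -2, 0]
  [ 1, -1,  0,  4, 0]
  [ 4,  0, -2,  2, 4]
x^5 - 20*x^4 + 160*x^3 - 640*x^2 + 1280*x - 1024

Expanding det(x·I − A) (e.g. by cofactor expansion or by noting that A is similar to its Jordan form J, which has the same characteristic polynomial as A) gives
  χ_A(x) = x^5 - 20*x^4 + 160*x^3 - 640*x^2 + 1280*x - 1024
which factors as (x - 4)^5. The eigenvalues (with algebraic multiplicities) are λ = 4 with multiplicity 5.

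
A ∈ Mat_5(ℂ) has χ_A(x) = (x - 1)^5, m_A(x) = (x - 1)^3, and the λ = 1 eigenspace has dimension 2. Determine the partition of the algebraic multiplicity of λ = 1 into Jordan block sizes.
Block sizes for λ = 1: [3, 2]

Step 1 — from the characteristic polynomial, algebraic multiplicity of λ = 1 is 5. From dim ker(A − (1)·I) = 2, there are exactly 2 Jordan blocks for λ = 1.
Step 2 — from the minimal polynomial, the factor (x − 1)^3 tells us the largest block for λ = 1 has size 3.
Step 3 — with total size 5, 2 blocks, and largest block 3, the block sizes (in nonincreasing order) are [3, 2].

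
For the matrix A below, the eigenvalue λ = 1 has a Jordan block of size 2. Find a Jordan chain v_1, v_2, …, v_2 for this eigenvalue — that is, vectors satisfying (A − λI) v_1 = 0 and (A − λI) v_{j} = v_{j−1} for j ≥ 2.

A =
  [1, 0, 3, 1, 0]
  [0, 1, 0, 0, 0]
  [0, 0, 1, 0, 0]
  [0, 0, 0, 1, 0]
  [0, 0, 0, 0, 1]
A Jordan chain for λ = 1 of length 2:
v_1 = (3, 0, 0, 0, 0)ᵀ
v_2 = (0, 0, 1, 0, 0)ᵀ

Let N = A − (1)·I. We want v_2 with N^2 v_2 = 0 but N^1 v_2 ≠ 0; then v_{j-1} := N · v_j for j = 2, …, 2.

Pick v_2 = (0, 0, 1, 0, 0)ᵀ.
Then v_1 = N · v_2 = (3, 0, 0, 0, 0)ᵀ.

Sanity check: (A − (1)·I) v_1 = (0, 0, 0, 0, 0)ᵀ = 0. ✓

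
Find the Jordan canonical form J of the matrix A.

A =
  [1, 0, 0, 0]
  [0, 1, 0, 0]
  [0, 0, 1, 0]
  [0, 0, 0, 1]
J_1(1) ⊕ J_1(1) ⊕ J_1(1) ⊕ J_1(1)

The characteristic polynomial is
  det(x·I − A) = x^4 - 4*x^3 + 6*x^2 - 4*x + 1 = (x - 1)^4

Eigenvalues and multiplicities (the geometric multiplicity of λ is n − rank(A − λI), which equals the number of Jordan blocks for λ):
  λ = 1: algebraic multiplicity = 4, geometric multiplicity = 4

Determining the block sizes for each eigenvalue:
  λ = 1: gm = am = 4, so every block has size 1 → block sizes [1, 1, 1, 1]

Assembling the blocks gives a Jordan form
J =
  [1, 0, 0, 0]
  [0, 1, 0, 0]
  [0, 0, 1, 0]
  [0, 0, 0, 1]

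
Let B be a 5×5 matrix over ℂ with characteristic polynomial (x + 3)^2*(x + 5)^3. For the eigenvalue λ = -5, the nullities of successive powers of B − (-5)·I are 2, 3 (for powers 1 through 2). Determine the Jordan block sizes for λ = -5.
Block sizes for λ = -5: [2, 1]

From the dimensions of kernels of powers, the number of Jordan blocks of size at least j is d_j − d_{j−1} where d_j = dim ker(N^j) (with d_0 = 0). Computing the differences gives [2, 1].
The number of blocks of size exactly k is (#blocks of size ≥ k) − (#blocks of size ≥ k + 1), so the partition is: 1 block(s) of size 1, 1 block(s) of size 2.
In nonincreasing order the block sizes are [2, 1].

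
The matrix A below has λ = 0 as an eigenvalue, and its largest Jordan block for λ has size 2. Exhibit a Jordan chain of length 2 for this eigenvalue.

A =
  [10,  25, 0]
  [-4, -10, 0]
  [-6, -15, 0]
A Jordan chain for λ = 0 of length 2:
v_1 = (10, -4, -6)ᵀ
v_2 = (1, 0, 0)ᵀ

Let N = A − (0)·I. We want v_2 with N^2 v_2 = 0 but N^1 v_2 ≠ 0; then v_{j-1} := N · v_j for j = 2, …, 2.

Pick v_2 = (1, 0, 0)ᵀ.
Then v_1 = N · v_2 = (10, -4, -6)ᵀ.

Sanity check: (A − (0)·I) v_1 = (0, 0, 0)ᵀ = 0. ✓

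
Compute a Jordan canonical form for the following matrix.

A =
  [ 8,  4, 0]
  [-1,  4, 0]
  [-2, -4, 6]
J_2(6) ⊕ J_1(6)

The characteristic polynomial is
  det(x·I − A) = x^3 - 18*x^2 + 108*x - 216 = (x - 6)^3

Eigenvalues and multiplicities (the geometric multiplicity of λ is n − rank(A − λI), which equals the number of Jordan blocks for λ):
  λ = 6: algebraic multiplicity = 3, geometric multiplicity = 2

Determining the block sizes for each eigenvalue:
  λ = 6: 2 blocks summing to 3 forces exactly one block of size 2 and the rest size 1 → block sizes [2, 1]

Assembling the blocks gives a Jordan form
J =
  [6, 1, 0]
  [0, 6, 0]
  [0, 0, 6]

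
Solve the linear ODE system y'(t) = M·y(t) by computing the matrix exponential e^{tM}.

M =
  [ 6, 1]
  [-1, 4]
e^{tM} =
  [t*exp(5*t) + exp(5*t), t*exp(5*t)]
  [-t*exp(5*t), -t*exp(5*t) + exp(5*t)]

Strategy: write M = P · J · P⁻¹ where J is a Jordan canonical form, so e^{tM} = P · e^{tJ} · P⁻¹, and e^{tJ} can be computed block-by-block.

M has Jordan form
J =
  [5, 1]
  [0, 5]
(up to reordering of blocks).

Per-block formulas:
  For a 2×2 Jordan block J_2(5): exp(t · J_2(5)) = e^(5t)·(I + t·N), where N is the 2×2 nilpotent shift.

After assembling e^{tJ} and conjugating by P, we get:

e^{tM} =
  [t*exp(5*t) + exp(5*t), t*exp(5*t)]
  [-t*exp(5*t), -t*exp(5*t) + exp(5*t)]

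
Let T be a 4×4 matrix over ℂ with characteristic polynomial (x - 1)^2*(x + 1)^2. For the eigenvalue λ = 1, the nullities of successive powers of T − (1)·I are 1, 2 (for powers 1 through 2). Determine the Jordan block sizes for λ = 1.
Block sizes for λ = 1: [2]

From the dimensions of kernels of powers, the number of Jordan blocks of size at least j is d_j − d_{j−1} where d_j = dim ker(N^j) (with d_0 = 0). Computing the differences gives [1, 1].
The number of blocks of size exactly k is (#blocks of size ≥ k) − (#blocks of size ≥ k + 1), so the partition is: 1 block(s) of size 2.
In nonincreasing order the block sizes are [2].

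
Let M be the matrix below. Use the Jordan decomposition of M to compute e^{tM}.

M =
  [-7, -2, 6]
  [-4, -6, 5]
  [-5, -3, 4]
e^{tM} =
  [-3*t^2*exp(-3*t) - 4*t*exp(-3*t) + exp(-3*t), -2*t^2*exp(-3*t) - 2*t*exp(-3*t), 4*t^2*exp(-3*t) + 6*t*exp(-3*t)]
  [3*t^2*exp(-3*t)/2 - 4*t*exp(-3*t), t^2*exp(-3*t) - 3*t*exp(-3*t) + exp(-3*t), -2*t^2*exp(-3*t) + 5*t*exp(-3*t)]
  [-3*t^2*exp(-3*t)/2 - 5*t*exp(-3*t), -t^2*exp(-3*t) - 3*t*exp(-3*t), 2*t^2*exp(-3*t) + 7*t*exp(-3*t) + exp(-3*t)]

Strategy: write M = P · J · P⁻¹ where J is a Jordan canonical form, so e^{tM} = P · e^{tJ} · P⁻¹, and e^{tJ} can be computed block-by-block.

M has Jordan form
J =
  [-3,  1,  0]
  [ 0, -3,  1]
  [ 0,  0, -3]
(up to reordering of blocks).

Per-block formulas:
  For a 3×3 Jordan block J_3(-3): exp(t · J_3(-3)) = e^(-3t)·(I + t·N + (t^2/2)·N^2), where N is the 3×3 nilpotent shift.

After assembling e^{tJ} and conjugating by P, we get:

e^{tM} =
  [-3*t^2*exp(-3*t) - 4*t*exp(-3*t) + exp(-3*t), -2*t^2*exp(-3*t) - 2*t*exp(-3*t), 4*t^2*exp(-3*t) + 6*t*exp(-3*t)]
  [3*t^2*exp(-3*t)/2 - 4*t*exp(-3*t), t^2*exp(-3*t) - 3*t*exp(-3*t) + exp(-3*t), -2*t^2*exp(-3*t) + 5*t*exp(-3*t)]
  [-3*t^2*exp(-3*t)/2 - 5*t*exp(-3*t), -t^2*exp(-3*t) - 3*t*exp(-3*t), 2*t^2*exp(-3*t) + 7*t*exp(-3*t) + exp(-3*t)]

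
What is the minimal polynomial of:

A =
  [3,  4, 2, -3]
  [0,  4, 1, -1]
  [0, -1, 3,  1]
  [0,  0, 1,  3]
x^4 - 13*x^3 + 63*x^2 - 135*x + 108

The characteristic polynomial is χ_A(x) = (x - 4)*(x - 3)^3, so the eigenvalues are known. The minimal polynomial is
  m_A(x) = Π_λ (x − λ)^{k_λ}
where k_λ is the size of the *largest* Jordan block for λ (equivalently, the smallest k with (A − λI)^k v = 0 for every generalised eigenvector v of λ).

  λ = 3: largest Jordan block has size 3, contributing (x − 3)^3
  λ = 4: largest Jordan block has size 1, contributing (x − 4)

So m_A(x) = (x - 4)*(x - 3)^3 = x^4 - 13*x^3 + 63*x^2 - 135*x + 108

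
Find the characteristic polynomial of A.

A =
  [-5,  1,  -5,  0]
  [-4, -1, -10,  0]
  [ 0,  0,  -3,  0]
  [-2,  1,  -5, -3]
x^4 + 12*x^3 + 54*x^2 + 108*x + 81

Expanding det(x·I − A) (e.g. by cofactor expansion or by noting that A is similar to its Jordan form J, which has the same characteristic polynomial as A) gives
  χ_A(x) = x^4 + 12*x^3 + 54*x^2 + 108*x + 81
which factors as (x + 3)^4. The eigenvalues (with algebraic multiplicities) are λ = -3 with multiplicity 4.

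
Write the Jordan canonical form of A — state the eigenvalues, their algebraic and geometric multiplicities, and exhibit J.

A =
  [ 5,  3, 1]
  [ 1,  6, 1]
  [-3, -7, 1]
J_3(4)

The characteristic polynomial is
  det(x·I − A) = x^3 - 12*x^2 + 48*x - 64 = (x - 4)^3

Eigenvalues and multiplicities (the geometric multiplicity of λ is n − rank(A − λI), which equals the number of Jordan blocks for λ):
  λ = 4: algebraic multiplicity = 3, geometric multiplicity = 1

Determining the block sizes for each eigenvalue:
  λ = 4: one block (gm = 1), so the single block has size am = 3 → block sizes [3]

Assembling the blocks gives a Jordan form
J =
  [4, 1, 0]
  [0, 4, 1]
  [0, 0, 4]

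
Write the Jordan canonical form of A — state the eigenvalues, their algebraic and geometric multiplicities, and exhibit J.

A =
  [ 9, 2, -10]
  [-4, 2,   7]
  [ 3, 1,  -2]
J_3(3)

The characteristic polynomial is
  det(x·I − A) = x^3 - 9*x^2 + 27*x - 27 = (x - 3)^3

Eigenvalues and multiplicities (the geometric multiplicity of λ is n − rank(A − λI), which equals the number of Jordan blocks for λ):
  λ = 3: algebraic multiplicity = 3, geometric multiplicity = 1

Determining the block sizes for each eigenvalue:
  λ = 3: one block (gm = 1), so the single block has size am = 3 → block sizes [3]

Assembling the blocks gives a Jordan form
J =
  [3, 1, 0]
  [0, 3, 1]
  [0, 0, 3]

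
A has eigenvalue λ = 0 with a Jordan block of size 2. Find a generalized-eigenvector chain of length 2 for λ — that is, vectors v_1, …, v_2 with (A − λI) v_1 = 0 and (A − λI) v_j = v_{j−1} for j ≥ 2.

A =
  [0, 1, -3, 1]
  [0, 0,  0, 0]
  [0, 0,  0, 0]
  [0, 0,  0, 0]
A Jordan chain for λ = 0 of length 2:
v_1 = (1, 0, 0, 0)ᵀ
v_2 = (0, 1, 0, 0)ᵀ

Let N = A − (0)·I. We want v_2 with N^2 v_2 = 0 but N^1 v_2 ≠ 0; then v_{j-1} := N · v_j for j = 2, …, 2.

Pick v_2 = (0, 1, 0, 0)ᵀ.
Then v_1 = N · v_2 = (1, 0, 0, 0)ᵀ.

Sanity check: (A − (0)·I) v_1 = (0, 0, 0, 0)ᵀ = 0. ✓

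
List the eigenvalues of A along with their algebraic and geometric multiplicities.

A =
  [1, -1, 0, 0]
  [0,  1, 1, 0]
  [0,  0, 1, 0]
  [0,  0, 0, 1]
λ = 1: alg = 4, geom = 2

Step 1 — factor the characteristic polynomial to read off the algebraic multiplicities:
  χ_A(x) = (x - 1)^4

Step 2 — compute geometric multiplicities via the rank-nullity identity g(λ) = n − rank(A − λI):
  rank(A − (1)·I) = 2, so dim ker(A − (1)·I) = n − 2 = 2

Summary:
  λ = 1: algebraic multiplicity = 4, geometric multiplicity = 2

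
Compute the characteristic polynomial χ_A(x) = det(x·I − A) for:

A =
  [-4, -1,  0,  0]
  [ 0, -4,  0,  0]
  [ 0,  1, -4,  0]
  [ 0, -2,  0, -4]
x^4 + 16*x^3 + 96*x^2 + 256*x + 256

Expanding det(x·I − A) (e.g. by cofactor expansion or by noting that A is similar to its Jordan form J, which has the same characteristic polynomial as A) gives
  χ_A(x) = x^4 + 16*x^3 + 96*x^2 + 256*x + 256
which factors as (x + 4)^4. The eigenvalues (with algebraic multiplicities) are λ = -4 with multiplicity 4.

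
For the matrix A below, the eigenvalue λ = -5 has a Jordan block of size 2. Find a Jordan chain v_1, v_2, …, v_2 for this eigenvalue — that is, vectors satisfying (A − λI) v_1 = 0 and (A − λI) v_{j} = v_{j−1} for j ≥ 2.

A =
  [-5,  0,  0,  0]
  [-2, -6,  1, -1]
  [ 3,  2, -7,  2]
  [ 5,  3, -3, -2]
A Jordan chain for λ = -5 of length 2:
v_1 = (0, -2, 3, 5)ᵀ
v_2 = (1, 0, 0, 0)ᵀ

Let N = A − (-5)·I. We want v_2 with N^2 v_2 = 0 but N^1 v_2 ≠ 0; then v_{j-1} := N · v_j for j = 2, …, 2.

Pick v_2 = (1, 0, 0, 0)ᵀ.
Then v_1 = N · v_2 = (0, -2, 3, 5)ᵀ.

Sanity check: (A − (-5)·I) v_1 = (0, 0, 0, 0)ᵀ = 0. ✓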